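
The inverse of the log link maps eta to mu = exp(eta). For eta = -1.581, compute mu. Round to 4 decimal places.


mu = exp(eta) = exp(-1.581).
= 0.2058.

0.2058


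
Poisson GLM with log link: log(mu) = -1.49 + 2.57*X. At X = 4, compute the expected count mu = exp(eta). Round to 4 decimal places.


Compute eta = -1.49 + 2.57 * 4 = 8.7900.
Apply inverse link: mu = e^8.7900 = 6568.2322.

6568.2322


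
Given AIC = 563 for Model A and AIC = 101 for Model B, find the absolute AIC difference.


Absolute difference = |563 - 101| = 462.
The model with lower AIC (B) is preferred.

462


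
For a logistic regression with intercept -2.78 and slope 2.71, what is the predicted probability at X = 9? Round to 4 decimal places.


z = -2.78 + 2.71 * 9 = 21.6100.
Sigmoid: P = 1 / (1 + exp(-21.6100)) = 1.0000.

1.0000


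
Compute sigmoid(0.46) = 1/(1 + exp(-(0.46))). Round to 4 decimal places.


Compute exp(-0.4600) = 0.6313.
Sigmoid = 1 / (1 + 0.6313) = 1 / 1.6313 = 0.6130.

0.6130


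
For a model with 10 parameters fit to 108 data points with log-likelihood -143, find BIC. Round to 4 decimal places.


ln(108) = 4.682131.
k * ln(n) = 10 * 4.682131 = 46.821310.
-2L = 286.
BIC = 46.821310 + 286 = 332.821310, which rounds to 332.8213.

332.8213


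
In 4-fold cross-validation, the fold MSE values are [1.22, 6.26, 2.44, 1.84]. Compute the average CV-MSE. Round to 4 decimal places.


Total MSE across folds = 11.7600.
CV-MSE = 11.7600/4 = 2.9400.

2.9400


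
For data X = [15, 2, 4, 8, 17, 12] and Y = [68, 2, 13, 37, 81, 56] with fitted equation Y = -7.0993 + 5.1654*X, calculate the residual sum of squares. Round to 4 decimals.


Predicted values from Y = -7.0993 + 5.1654*X.
Residuals: [-2.3817, -1.2315, -0.5623, 2.7761, 0.2875, 1.1145].
SSres = 16.5368.

16.5368


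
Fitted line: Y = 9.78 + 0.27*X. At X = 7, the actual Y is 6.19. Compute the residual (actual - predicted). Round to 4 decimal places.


Compute yhat = 9.78 + (0.27)(7) = 11.6700.
Residual = actual - predicted = 6.19 - 11.6700 = -5.4800.

-5.4800


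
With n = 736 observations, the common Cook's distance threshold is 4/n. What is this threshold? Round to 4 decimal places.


The threshold is 4/n.
4/736 = 0.0054.

0.0054


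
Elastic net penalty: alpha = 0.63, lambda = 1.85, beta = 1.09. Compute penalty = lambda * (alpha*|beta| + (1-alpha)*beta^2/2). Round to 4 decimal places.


L1 component = 0.63 * |1.09| = 0.6867.
L2 component = 0.37 * 1.09^2 / 2 = 0.2198.
Penalty = 1.85 * (0.6867 + 0.2198) = 1.85 * 0.9065 = 1.6770.

1.6770


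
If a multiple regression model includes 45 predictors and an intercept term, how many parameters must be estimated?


Each predictor gets one coefficient, plus one intercept.
Total parameters = 45 + 1 = 46.

46


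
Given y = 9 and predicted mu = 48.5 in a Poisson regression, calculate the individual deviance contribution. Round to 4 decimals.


First: ln(9/48.5) = -1.684339.
Then: 9 * -1.684339 = -15.159051.
y - mu = 9 - 48.5 = -39.5.
D = 2(-15.159051 - -39.5) = 48.681898, which rounds to 48.6819.

48.6819


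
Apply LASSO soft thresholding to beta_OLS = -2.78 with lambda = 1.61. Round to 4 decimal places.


|beta_OLS| = 2.78.
lambda = 1.61.
Since |beta| > lambda, coefficient = sign(beta)*(|beta| - lambda) = -1.1700.
Result = -1.1700.

-1.1700


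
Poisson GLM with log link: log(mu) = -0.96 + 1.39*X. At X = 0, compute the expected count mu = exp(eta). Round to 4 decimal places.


eta = -0.96 + 1.39 * 0 = -0.9600.
mu = exp(-0.9600) = 0.3829.

0.3829


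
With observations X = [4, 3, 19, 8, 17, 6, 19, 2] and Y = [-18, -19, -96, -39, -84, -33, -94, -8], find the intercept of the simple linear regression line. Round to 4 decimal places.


First find the slope: b1 = -4.9559.
Means: xbar = 9.7500, ybar = -48.8750.
b0 = ybar - b1 * xbar = -48.8750 - -4.9559 * 9.7500 = -0.5553.

-0.5553


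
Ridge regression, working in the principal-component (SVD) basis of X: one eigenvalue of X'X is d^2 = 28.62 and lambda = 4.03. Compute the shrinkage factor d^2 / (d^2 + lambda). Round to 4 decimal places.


Compute the denominator: 28.62 + 4.03 = 32.6500.
Shrinkage factor = 28.62 / 32.6500 = 0.8766.

0.8766


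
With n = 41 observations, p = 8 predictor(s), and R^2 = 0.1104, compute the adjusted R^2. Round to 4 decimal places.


Using the formula:
(1 - 0.1104) = 0.8896.
Multiply by 40/32: 0.8896 * 40 = 35.5840, then 35.5840 / 32 = 1.1120.
Adj R^2 = 1 - 1.1120 = -0.1120.

-0.1120


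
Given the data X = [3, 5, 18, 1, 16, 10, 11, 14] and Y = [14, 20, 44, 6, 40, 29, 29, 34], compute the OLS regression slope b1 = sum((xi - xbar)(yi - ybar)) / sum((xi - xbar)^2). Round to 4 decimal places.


Calculate xbar = 9.7500, ybar = 27.0000.
S_xx = 271.5000, S_xy = 559.0000.
Using b1 = S_xy / S_xx = 559.0000 / 271.5000, we get b1 = 2.0589.

2.0589


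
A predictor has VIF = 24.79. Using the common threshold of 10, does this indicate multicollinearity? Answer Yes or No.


The threshold is 10.
VIF = 24.79 is >= 10.
Multicollinearity indication: Yes.

Yes


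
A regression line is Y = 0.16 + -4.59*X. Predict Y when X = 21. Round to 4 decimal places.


Substitute X = 21 into the equation:
Y = 0.16 + -4.59 * 21 = 0.16 + -96.3900 = -96.2300.

-96.2300


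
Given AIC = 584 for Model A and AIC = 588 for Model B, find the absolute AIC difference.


Compute |584 - 588| = 4.
Model A has the smaller AIC.

4


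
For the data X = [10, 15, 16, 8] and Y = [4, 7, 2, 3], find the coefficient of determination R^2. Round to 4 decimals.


After computing the OLS fit (b0=2.6313, b1=0.1117):
SSres = 13.4413, SStot = 14.0000.
R^2 = 1 - 13.4413/14.0000 = 0.0399.

0.0399


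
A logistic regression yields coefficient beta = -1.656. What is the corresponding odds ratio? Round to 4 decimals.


The odds ratio is computed as:
OR = e^(-1.656) = 0.1909.

0.1909


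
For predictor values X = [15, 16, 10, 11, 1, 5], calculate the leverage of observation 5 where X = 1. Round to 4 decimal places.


Mean of X: xbar = 9.6667.
SXX = 167.3333.
For X = 1: h = 1/6 + (1 - 9.6667)^2/167.3333 = 0.6155.

0.6155


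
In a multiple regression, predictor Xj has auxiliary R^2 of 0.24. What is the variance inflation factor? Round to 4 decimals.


VIF = 1 / (1 - 0.24).
= 1 / 0.76 = 1.3158.

1.3158


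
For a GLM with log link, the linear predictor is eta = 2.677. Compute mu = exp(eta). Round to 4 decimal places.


Apply the inverse link:
mu = e^2.677 = 14.5414.

14.5414


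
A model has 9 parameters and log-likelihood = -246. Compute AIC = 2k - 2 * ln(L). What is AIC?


Compute:
2k = 2*9 = 18.
-2*loglik = -2*(-246) = 492.
AIC = 18 + 492 = 510.

510


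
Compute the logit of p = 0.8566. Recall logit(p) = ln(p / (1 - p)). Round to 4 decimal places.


1 - p = 0.1434.
p/(1-p) = 5.9735.
logit = ln(5.9735) = 1.7873.

1.7873


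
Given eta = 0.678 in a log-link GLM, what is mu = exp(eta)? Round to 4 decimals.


Apply the inverse link:
mu = e^0.678 = 1.9699.

1.9699


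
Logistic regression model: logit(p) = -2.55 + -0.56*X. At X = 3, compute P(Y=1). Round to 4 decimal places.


z = -2.55 + -0.56 * 3 = -4.2300.
Sigmoid: P = 1 / (1 + exp(4.2300)) = 0.0143.

0.0143


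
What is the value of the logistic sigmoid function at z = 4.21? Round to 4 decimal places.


Compute exp(-4.2100) = 0.0148.
Sigmoid = 1 / (1 + 0.0148) = 1 / 1.0148 = 0.9854.

0.9854


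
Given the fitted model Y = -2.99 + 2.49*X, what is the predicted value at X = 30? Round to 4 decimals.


Plug X = 30 into Y = -2.99 + 2.49*X:
Y = -2.99 + 74.7000 = 71.7100.

71.7100


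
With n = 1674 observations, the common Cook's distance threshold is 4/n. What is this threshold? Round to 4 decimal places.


Cook's distance cutoff = 4/n = 4/1674.
= 0.0024.

0.0024


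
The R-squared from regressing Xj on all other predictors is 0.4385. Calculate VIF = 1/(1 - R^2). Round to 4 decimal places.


VIF = 1 / (1 - 0.4385).
= 1 / 0.5615 = 1.7809.

1.7809


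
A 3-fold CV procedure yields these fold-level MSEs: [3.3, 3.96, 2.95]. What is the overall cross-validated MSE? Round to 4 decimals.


Add all fold MSEs: 10.2100.
Divide by k = 3: 10.2100/3 = 3.4033.

3.4033


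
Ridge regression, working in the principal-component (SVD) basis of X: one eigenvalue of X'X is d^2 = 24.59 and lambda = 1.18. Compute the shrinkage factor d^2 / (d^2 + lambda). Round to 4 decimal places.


Denominator = d^2 + lambda = 24.59 + 1.18 = 25.7700.
Shrinkage = 24.59 / 25.7700 = 0.9542.

0.9542


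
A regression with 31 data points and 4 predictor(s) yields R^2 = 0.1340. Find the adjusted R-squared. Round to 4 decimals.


Adjusted R^2 = 1 - (1 - R^2) * (n-1)/(n-p-1).
(1 - R^2) = 0.8660.
(n-1)/(n-p-1) = 30/26.
(1 - R^2) * (n-1) = 0.8660 * 30 = 25.9800.
Divide by (n-p-1): 25.9800 / 26 = 0.9992.
Adj R^2 = 1 - 0.9992 = 0.0008.

0.0008


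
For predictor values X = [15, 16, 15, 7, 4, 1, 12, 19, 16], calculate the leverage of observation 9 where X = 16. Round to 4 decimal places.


Mean of X: xbar = 11.6667.
SXX = 308.0000.
For X = 16: h = 1/9 + (16 - 11.6667)^2/308.0000 = 0.1721.

0.1721


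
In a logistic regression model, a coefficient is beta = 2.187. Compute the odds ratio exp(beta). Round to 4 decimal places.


The odds ratio is computed as:
OR = e^(2.187) = 8.9084.

8.9084


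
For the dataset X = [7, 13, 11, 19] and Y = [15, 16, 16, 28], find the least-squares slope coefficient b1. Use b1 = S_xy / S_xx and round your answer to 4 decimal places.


The sample means are xbar = 12.5000 and ybar = 18.7500.
Compute S_xx = 75.0000 and S_xy = 83.5000.
Slope b1 = S_xy / S_xx = 83.5000 / 75.0000 = 1.1133.

1.1133


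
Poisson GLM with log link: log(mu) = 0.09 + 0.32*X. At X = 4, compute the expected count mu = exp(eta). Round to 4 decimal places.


eta = 0.09 + 0.32 * 4 = 1.3700.
mu = exp(1.3700) = 3.9354.

3.9354


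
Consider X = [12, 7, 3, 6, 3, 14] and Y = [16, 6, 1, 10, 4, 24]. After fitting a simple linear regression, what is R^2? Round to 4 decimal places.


After computing the OLS fit (b0=-3.1627, b1=1.7773):
SSres = 31.5987, SStot = 364.8333.
R^2 = 1 - 31.5987/364.8333 = 0.9134.

0.9134


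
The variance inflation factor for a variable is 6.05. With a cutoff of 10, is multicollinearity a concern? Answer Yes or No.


Check: VIF = 6.05 vs threshold = 10.
Since 6.05 < 10, the answer is No.

No


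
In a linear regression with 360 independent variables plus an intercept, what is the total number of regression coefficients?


Each predictor gets one coefficient, plus one intercept.
Total parameters = 360 + 1 = 361.

361


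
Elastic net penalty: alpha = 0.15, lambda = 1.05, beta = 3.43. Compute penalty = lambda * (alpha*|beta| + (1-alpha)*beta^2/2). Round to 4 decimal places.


Compute:
L1 = 0.15 * 3.43 = 0.5145.
L2 = 0.85 * 3.43^2 / 2 = 5.0001.
Penalty = 1.05 * (0.5145 + 5.0001) = 5.7903.

5.7903


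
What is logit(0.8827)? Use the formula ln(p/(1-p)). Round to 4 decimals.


1 - p = 0.1173.
p/(1-p) = 7.5251.
logit = ln(7.5251) = 2.0183.

2.0183


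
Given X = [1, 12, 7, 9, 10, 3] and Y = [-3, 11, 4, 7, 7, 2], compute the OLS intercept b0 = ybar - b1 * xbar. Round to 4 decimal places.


First find the slope: b1 = 1.1111.
Means: xbar = 7.0000, ybar = 4.6667.
b0 = ybar - b1 * xbar = 4.6667 - 1.1111 * 7.0000 = -3.1111.

-3.1111


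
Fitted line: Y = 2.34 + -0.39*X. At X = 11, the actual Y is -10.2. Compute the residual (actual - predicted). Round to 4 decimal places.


Compute yhat = 2.34 + (-0.39)(11) = -1.9500.
Residual = actual - predicted = -10.2 - -1.9500 = -8.2500.

-8.2500


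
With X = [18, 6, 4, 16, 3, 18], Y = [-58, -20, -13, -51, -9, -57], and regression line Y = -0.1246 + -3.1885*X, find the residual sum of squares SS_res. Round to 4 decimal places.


For each point, residual = actual - predicted.
Residuals: [-0.4824, -0.7444, -0.1214, 0.1406, 0.6901, 0.5176].
Sum of squared residuals = 1.5655.

1.5655


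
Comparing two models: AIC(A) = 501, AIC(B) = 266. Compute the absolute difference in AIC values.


Compute |501 - 266| = 235.
Model B has the smaller AIC.

235


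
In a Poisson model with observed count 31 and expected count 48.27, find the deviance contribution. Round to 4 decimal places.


y/mu = 31/48.27 = 0.642221 (approx.), and ln(31/48.27) = -0.442823.
y * ln(y/mu) = 31 * -0.442823 = -13.727513.
y - mu = -17.27.
D = 2 * (-13.727513 - -17.27) = 7.084974, which rounds to 7.0850.

7.0850


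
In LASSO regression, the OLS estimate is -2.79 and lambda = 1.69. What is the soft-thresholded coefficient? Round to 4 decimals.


Absolute value: |-2.79| = 2.79.
Compare to lambda = 1.69.
Since |beta| > lambda, coefficient = sign(beta)*(|beta| - lambda) = -1.1000.

-1.1000


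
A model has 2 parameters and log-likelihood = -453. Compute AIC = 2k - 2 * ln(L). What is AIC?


Compute:
2k = 2*2 = 4.
-2*loglik = -2*(-453) = 906.
AIC = 4 + 906 = 910.

910


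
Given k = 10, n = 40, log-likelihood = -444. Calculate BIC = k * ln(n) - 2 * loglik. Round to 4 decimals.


ln(40) = 3.688879.
k * ln(n) = 10 * 3.688879 = 36.888790.
-2L = 888.
BIC = 36.888790 + 888 = 924.888790, which rounds to 924.8888.

924.8888


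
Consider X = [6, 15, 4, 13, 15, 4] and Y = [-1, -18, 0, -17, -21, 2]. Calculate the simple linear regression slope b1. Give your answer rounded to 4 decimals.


The sample means are xbar = 9.5000 and ybar = -9.1667.
Compute S_xx = 145.5000 and S_xy = -281.5000.
Slope b1 = S_xy / S_xx = -281.5000 / 145.5000 = -1.9347.

-1.9347


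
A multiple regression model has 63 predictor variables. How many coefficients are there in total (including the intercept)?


Including the intercept, the model has 63 predictor coefficients + 1 intercept.
Total = 64.

64


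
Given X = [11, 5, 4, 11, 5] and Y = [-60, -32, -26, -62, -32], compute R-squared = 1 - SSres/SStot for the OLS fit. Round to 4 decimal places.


The fitted line is Y = -7.0492 + -4.9098*X.
SSres = 2.8033, SStot = 1179.2000.
R^2 = 1 - SSres/SStot = 0.9976.

0.9976


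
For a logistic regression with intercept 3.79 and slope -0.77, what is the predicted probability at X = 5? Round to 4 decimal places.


z = 3.79 + -0.77 * 5 = -0.0600.
Sigmoid: P = 1 / (1 + exp(0.0600)) = 0.4850.

0.4850


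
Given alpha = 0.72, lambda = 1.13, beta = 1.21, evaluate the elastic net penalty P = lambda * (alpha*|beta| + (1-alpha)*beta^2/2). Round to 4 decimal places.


L1 component = 0.72 * |1.21| = 0.8712.
L2 component = 0.28 * 1.21^2 / 2 = 0.2050.
Penalty = 1.13 * (0.8712 + 0.2050) = 1.13 * 1.0762 = 1.2161.

1.2161


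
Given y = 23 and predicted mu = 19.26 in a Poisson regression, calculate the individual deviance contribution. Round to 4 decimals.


First: ln(23/19.26) = 0.177464.
Then: 23 * 0.177464 = 4.081672.
y - mu = 23 - 19.26 = 3.74.
D = 2(4.081672 - 3.74) = 0.683344, which rounds to 0.6833.

0.6833


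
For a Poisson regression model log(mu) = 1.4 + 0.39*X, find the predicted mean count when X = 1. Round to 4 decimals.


Compute eta = 1.4 + 0.39 * 1 = 1.7900.
Apply inverse link: mu = e^1.7900 = 5.9895.

5.9895


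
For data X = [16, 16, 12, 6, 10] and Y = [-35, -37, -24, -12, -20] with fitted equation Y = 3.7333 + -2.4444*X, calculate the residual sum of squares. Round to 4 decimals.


For each point, residual = actual - predicted.
Residuals: [0.3771, -1.6229, 1.5995, -1.0669, 0.7107].
Sum of squared residuals = 6.9778.

6.9778


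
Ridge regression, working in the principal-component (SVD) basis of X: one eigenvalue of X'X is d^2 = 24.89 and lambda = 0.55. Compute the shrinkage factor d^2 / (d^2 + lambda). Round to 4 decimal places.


d^2 + lambda = 24.89 + 0.55 = 25.4400.
Shrinkage factor = 24.89/25.4400 = 0.9784.

0.9784


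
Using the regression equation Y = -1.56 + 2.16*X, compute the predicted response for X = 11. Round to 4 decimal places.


Substitute X = 11 into the equation:
Y = -1.56 + 2.16 * 11 = -1.56 + 23.7600 = 22.2000.

22.2000


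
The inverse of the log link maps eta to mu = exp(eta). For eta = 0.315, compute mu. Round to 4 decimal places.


The inverse log link gives:
mu = exp(0.315) = 1.3703.

1.3703


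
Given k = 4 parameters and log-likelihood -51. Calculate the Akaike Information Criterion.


Compute:
2k = 2*4 = 8.
-2*loglik = -2*(-51) = 102.
AIC = 8 + 102 = 110.

110


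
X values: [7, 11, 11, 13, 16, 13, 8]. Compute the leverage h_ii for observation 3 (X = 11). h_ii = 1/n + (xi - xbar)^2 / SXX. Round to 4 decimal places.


Compute xbar = 11.2857 with n = 7 observations.
SXX = 57.4286.
Leverage = 1/7 + (11 - 11.2857)^2/57.4286 = 0.1443.

0.1443


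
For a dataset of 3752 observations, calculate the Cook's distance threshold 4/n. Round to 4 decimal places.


The threshold is 4/n.
4/3752 = 0.0011.

0.0011


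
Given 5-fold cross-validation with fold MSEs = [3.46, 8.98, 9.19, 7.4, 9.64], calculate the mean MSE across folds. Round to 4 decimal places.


Add all fold MSEs: 38.6700.
Divide by k = 5: 38.6700/5 = 7.7340.

7.7340


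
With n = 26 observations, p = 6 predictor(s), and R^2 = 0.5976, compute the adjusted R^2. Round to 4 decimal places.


Plug in: Adj R^2 = 1 - (1 - 0.5976) * 25/19.
= 1 - 0.4024 * 25/19
= 1 - 10.0600 / 19
= 1 - 0.5295 = 0.4705.

0.4705


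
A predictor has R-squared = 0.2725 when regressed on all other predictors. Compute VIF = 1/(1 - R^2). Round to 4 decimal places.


Using VIF = 1/(1 - R^2_j):
1 - 0.2725 = 0.7275.
VIF = 1.3746.

1.3746


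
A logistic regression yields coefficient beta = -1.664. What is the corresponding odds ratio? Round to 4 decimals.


exp(-1.664) = 0.1894.
So the odds ratio is 0.1894.

0.1894


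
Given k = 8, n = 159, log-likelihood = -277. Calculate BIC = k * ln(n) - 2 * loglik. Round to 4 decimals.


Compute k*ln(n) = 8*ln(159) = 8*5.068904 = 40.551232.
Then -2*loglik = 554.
BIC = 40.551232 + 554 = 594.551232, which rounds to 594.5512.

594.5512


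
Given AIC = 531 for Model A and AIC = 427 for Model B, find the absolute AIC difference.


Absolute difference = |531 - 427| = 104.
The model with lower AIC (B) is preferred.

104


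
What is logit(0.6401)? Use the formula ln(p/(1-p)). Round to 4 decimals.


The odds are p/(1-p) = 0.6401 / 0.3599 = 1.7785.
logit(p) = ln(1.7785) = 0.5758.

0.5758


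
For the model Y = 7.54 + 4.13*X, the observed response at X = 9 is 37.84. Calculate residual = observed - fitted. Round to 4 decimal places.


Predicted = 7.54 + 4.13 * 9 = 44.7100.
Residual = 37.84 - 44.7100 = -6.8700.

-6.8700


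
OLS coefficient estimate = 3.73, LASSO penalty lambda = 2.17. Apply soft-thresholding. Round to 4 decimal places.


Absolute value: |3.73| = 3.73.
Compare to lambda = 2.17.
Since |beta| > lambda, coefficient = sign(beta)*(|beta| - lambda) = 1.5600.

1.5600


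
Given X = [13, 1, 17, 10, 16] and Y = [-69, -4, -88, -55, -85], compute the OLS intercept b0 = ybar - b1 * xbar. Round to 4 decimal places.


Compute b1 = -5.3002 from the OLS formula.
With xbar = 11.4000 and ybar = -60.2000, the intercept is:
b0 = -60.2000 - -5.3002 * 11.4000 = 0.2228.

0.2228


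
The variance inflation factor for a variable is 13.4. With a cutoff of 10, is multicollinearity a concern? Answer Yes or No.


Compare VIF = 13.4 to the threshold of 10.
13.4 >= 10, so the answer is Yes.

Yes


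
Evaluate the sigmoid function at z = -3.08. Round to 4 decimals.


exp(3.0800) = 21.7584.
1 + exp(-z) = 22.7584.
sigmoid = 1/22.7584 = 0.0439.

0.0439


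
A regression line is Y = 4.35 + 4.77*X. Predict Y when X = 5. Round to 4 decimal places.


Substitute X = 5 into the equation:
Y = 4.35 + 4.77 * 5 = 4.35 + 23.8500 = 28.2000.

28.2000


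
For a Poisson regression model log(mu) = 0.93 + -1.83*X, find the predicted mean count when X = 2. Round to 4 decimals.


eta = 0.93 + -1.83 * 2 = -2.7300.
mu = exp(-2.7300) = 0.0652.

0.0652


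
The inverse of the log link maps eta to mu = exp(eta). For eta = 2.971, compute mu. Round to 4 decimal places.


Apply the inverse link:
mu = e^2.971 = 19.5114.

19.5114


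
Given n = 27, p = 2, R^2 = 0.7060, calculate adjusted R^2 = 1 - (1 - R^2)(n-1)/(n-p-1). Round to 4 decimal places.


Plug in: Adj R^2 = 1 - (1 - 0.7060) * 26/24.
= 1 - 0.2940 * 26/24
= 1 - 7.6440 / 24
= 1 - 0.3185 = 0.6815.

0.6815


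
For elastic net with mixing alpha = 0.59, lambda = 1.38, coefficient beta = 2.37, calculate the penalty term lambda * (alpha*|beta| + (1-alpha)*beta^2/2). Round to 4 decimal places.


alpha * |beta| = 0.59 * 2.37 = 1.3983.
(1-alpha) * beta^2/2 = 0.41 * 5.6169/2 = 1.1515.
Total = 1.38 * (1.3983 + 1.1515) = 3.5187.

3.5187


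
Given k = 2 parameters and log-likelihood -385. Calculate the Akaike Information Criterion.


AIC = 2*2 - 2*(-385).
= 4 + 770 = 774.

774


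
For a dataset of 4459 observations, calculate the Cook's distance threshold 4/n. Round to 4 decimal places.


Cook's distance cutoff = 4/n = 4/4459.
= 0.0009.

0.0009


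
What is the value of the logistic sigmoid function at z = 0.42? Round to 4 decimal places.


exp(-0.4200) = 0.6570.
1 + exp(-z) = 1.6570.
sigmoid = 1/1.6570 = 0.6035.

0.6035


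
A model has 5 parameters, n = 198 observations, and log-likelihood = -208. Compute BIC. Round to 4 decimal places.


ln(198) = 5.288267.
k * ln(n) = 5 * 5.288267 = 26.441335.
-2L = 416.
BIC = 26.441335 + 416 = 442.441335, which rounds to 442.4413.

442.4413


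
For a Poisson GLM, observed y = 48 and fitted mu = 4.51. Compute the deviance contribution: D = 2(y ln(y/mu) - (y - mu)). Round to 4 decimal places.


Compute y*ln(y/mu) = 48*ln(48/4.51) = 48*2.364904 = 113.515392.
y - mu = 43.49.
D = 2*(113.515392 - (43.49)) = 140.050784, which rounds to 140.0508.

140.0508


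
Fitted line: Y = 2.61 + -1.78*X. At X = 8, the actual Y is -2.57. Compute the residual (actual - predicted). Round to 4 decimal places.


Fitted value at X = 8 is yhat = 2.61 + -1.78*8 = -11.6300.
Residual = -2.57 - -11.6300 = 9.0600.

9.0600


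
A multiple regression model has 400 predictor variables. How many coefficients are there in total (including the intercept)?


Each predictor gets one coefficient, plus one intercept.
Total parameters = 400 + 1 = 401.

401


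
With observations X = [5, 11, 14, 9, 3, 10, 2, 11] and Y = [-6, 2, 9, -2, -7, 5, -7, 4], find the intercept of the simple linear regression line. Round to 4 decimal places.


The slope is b1 = 1.3598.
Sample means are xbar = 8.1250 and ybar = -0.2500.
Intercept: b0 = -0.2500 - (1.3598)(8.1250) = -11.2987.

-11.2987


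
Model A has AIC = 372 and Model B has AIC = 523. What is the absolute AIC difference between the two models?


Absolute difference = |372 - 523| = 151.
The model with lower AIC (A) is preferred.

151


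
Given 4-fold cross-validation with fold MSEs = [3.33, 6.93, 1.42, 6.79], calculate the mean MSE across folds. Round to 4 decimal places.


Total MSE across folds = 18.4700.
CV-MSE = 18.4700/4 = 4.6175.

4.6175


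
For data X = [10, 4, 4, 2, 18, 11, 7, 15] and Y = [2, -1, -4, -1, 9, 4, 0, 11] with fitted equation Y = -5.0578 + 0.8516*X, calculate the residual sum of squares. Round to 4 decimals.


Predicted values from Y = -5.0578 + 0.8516*X.
Residuals: [-1.4582, 0.6514, -2.3486, 2.3546, -1.2710, -0.3098, -0.9034, 3.2838].
SSres = 26.9216.

26.9216


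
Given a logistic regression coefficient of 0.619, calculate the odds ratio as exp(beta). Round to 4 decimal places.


The odds ratio is computed as:
OR = e^(0.619) = 1.8571.

1.8571


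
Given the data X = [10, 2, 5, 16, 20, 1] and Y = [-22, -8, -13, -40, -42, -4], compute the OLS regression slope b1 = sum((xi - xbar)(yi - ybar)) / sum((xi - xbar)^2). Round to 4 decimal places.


Calculate xbar = 9.0000, ybar = -21.5000.
S_xx = 300.0000, S_xy = -624.0000.
Using b1 = S_xy / S_xx = -624.0000 / 300.0000, we get b1 = -2.0800.

-2.0800


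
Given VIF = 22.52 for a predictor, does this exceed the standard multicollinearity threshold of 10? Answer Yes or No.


Compare VIF = 22.52 to the threshold of 10.
22.52 >= 10, so the answer is Yes.

Yes


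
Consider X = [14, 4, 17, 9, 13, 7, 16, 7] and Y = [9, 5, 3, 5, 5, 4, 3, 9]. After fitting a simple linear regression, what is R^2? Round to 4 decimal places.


After computing the OLS fit (b0=6.8552, b1=-0.1361):
SSres = 36.9315, SStot = 39.8750.
R^2 = 1 - 36.9315/39.8750 = 0.0738.

0.0738


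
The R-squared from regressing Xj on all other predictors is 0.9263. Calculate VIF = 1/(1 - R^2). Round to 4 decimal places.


Using VIF = 1/(1 - R^2_j):
1 - 0.9263 = 0.0737.
VIF = 13.5685.

13.5685


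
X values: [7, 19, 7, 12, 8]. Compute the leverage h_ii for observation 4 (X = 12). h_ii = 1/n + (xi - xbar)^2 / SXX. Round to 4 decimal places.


Mean of X: xbar = 10.6000.
SXX = 105.2000.
For X = 12: h = 1/5 + (12 - 10.6000)^2/105.2000 = 0.2186.

0.2186


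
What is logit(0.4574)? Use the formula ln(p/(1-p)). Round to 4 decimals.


1 - p = 0.5426.
p/(1-p) = 0.8430.
logit = ln(0.8430) = -0.1708.

-0.1708


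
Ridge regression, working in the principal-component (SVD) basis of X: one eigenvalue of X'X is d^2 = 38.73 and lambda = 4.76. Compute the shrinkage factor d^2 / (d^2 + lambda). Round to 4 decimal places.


Denominator = d^2 + lambda = 38.73 + 4.76 = 43.4900.
Shrinkage = 38.73 / 43.4900 = 0.8905.

0.8905


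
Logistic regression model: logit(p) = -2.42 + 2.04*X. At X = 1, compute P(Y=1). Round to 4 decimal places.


z = -2.42 + 2.04 * 1 = -0.3800.
Sigmoid: P = 1 / (1 + exp(0.3800)) = 0.4061.

0.4061


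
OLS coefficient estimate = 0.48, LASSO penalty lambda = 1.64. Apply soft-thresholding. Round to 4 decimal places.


Absolute value: |0.48| = 0.48.
Compare to lambda = 1.64.
Since |beta| <= lambda, the coefficient is set to 0.

0.0000


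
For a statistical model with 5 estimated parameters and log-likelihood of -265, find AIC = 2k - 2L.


AIC = 2k - 2*loglik = 2(5) - 2(-265).
= 10 + 530 = 540.

540


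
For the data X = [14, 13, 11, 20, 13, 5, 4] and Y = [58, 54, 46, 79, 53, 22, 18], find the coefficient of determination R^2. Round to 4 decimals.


The fitted line is Y = 3.1447 + 3.8498*X.
SSres = 3.6171, SStot = 2696.8571.
R^2 = 1 - SSres/SStot = 0.9987.

0.9987


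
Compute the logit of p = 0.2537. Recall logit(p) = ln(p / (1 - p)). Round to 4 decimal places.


1 - p = 0.7463.
p/(1-p) = 0.3399.
logit = ln(0.3399) = -1.0790.

-1.0790


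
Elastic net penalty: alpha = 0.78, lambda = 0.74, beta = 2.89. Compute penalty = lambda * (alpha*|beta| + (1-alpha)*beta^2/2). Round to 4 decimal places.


L1 component = 0.78 * |2.89| = 2.2542.
L2 component = 0.22 * 2.89^2 / 2 = 0.9187.
Penalty = 0.74 * (2.2542 + 0.9187) = 0.74 * 3.1729 = 2.3480.

2.3480


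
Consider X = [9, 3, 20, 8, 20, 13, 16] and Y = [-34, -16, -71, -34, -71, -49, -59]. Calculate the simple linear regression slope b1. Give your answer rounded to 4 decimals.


First compute the means: xbar = 12.7143, ybar = -47.7143.
Then S_xx = sum((xi - xbar)^2) = 247.4286.
S_xy = sum((xi - xbar)(yi - ybar)) = -800.4286.
b1 = S_xy / S_xx = -800.4286 / 247.4286 = -3.2350.

-3.2350


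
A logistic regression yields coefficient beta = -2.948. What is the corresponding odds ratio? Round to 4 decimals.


exp(-2.948) = 0.0524.
So the odds ratio is 0.0524.

0.0524


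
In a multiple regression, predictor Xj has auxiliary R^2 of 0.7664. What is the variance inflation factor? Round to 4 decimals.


Denominator: 1 - 0.7664 = 0.2336.
VIF = 1 / 0.2336 = 4.2808.

4.2808


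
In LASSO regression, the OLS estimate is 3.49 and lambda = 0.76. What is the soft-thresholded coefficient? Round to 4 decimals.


Check: |3.49| = 3.49 vs lambda = 0.76.
Since |beta| > lambda, coefficient = sign(beta)*(|beta| - lambda) = 2.7300.
Soft-thresholded coefficient = 2.7300.

2.7300


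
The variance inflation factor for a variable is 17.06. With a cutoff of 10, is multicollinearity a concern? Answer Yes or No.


Compare VIF = 17.06 to the threshold of 10.
17.06 >= 10, so the answer is Yes.

Yes


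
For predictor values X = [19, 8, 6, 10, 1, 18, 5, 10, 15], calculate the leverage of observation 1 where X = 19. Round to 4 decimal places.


Mean of X: xbar = 10.2222.
SXX = 295.5556.
For X = 19: h = 1/9 + (19 - 10.2222)^2/295.5556 = 0.3718.

0.3718


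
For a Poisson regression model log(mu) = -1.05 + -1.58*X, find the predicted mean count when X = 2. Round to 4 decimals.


Compute eta = -1.05 + -1.58 * 2 = -4.2100.
Apply inverse link: mu = e^-4.2100 = 0.0148.

0.0148


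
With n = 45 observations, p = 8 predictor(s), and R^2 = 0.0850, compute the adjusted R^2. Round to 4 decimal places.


Adjusted R^2 = 1 - (1 - R^2) * (n-1)/(n-p-1).
(1 - R^2) = 0.9150.
(n-1)/(n-p-1) = 44/36.
(1 - R^2) * (n-1) = 0.9150 * 44 = 40.2600.
Divide by (n-p-1): 40.2600 / 36 = 1.1183.
Adj R^2 = 1 - 1.1183 = -0.1183.

-0.1183


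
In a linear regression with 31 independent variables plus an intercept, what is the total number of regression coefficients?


Total coefficients = number of predictors + 1 (for the intercept).
= 31 + 1 = 32.

32


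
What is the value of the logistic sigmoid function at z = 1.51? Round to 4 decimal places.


Compute exp(-1.5100) = 0.2209.
Sigmoid = 1 / (1 + 0.2209) = 1 / 1.2209 = 0.8191.

0.8191


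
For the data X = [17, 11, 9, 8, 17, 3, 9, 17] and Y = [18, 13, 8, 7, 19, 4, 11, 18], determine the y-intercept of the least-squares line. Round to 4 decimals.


The slope is b1 = 1.0765.
Sample means are xbar = 11.3750 and ybar = 12.2500.
Intercept: b0 = 12.2500 - (1.0765)(11.3750) = 0.0047.

0.0047


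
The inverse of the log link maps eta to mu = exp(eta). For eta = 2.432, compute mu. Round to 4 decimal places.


mu = exp(eta) = exp(2.432).
= 11.3816.

11.3816


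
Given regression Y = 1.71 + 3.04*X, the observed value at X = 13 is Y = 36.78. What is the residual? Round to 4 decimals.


Fitted value at X = 13 is yhat = 1.71 + 3.04*13 = 41.2300.
Residual = 36.78 - 41.2300 = -4.4500.

-4.4500


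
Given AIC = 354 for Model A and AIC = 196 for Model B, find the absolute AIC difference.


Absolute difference = |354 - 196| = 158.
The model with lower AIC (B) is preferred.

158


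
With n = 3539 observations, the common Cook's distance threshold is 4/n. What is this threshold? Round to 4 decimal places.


Using the rule of thumb:
Threshold = 4 / 3539 = 0.0011.

0.0011


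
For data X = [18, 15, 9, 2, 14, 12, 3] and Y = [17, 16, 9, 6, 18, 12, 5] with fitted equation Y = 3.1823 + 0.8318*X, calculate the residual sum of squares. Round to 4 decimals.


Predicted values from Y = 3.1823 + 0.8318*X.
Residuals: [-1.1547, 0.3407, -1.6685, 1.1541, 3.1725, -1.1639, -0.6777].
SSres = 17.4439.

17.4439


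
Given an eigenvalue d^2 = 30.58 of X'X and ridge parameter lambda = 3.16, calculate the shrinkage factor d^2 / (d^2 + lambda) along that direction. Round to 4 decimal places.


Compute the denominator: 30.58 + 3.16 = 33.7400.
Shrinkage factor = 30.58 / 33.7400 = 0.9063.

0.9063


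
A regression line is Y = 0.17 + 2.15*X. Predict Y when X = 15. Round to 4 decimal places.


Plug X = 15 into Y = 0.17 + 2.15*X:
Y = 0.17 + 32.2500 = 32.4200.

32.4200


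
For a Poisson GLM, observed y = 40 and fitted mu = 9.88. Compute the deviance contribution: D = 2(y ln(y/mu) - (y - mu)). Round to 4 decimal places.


Compute y*ln(y/mu) = 40*ln(40/9.88) = 40*1.398367 = 55.934680.
y - mu = 30.12.
D = 2*(55.934680 - (30.12)) = 51.629360, which rounds to 51.6294.

51.6294


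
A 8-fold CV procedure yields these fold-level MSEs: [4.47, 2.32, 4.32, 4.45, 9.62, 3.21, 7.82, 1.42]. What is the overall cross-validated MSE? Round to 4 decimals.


Add all fold MSEs: 37.6300.
Divide by k = 8: 37.6300/8 = 4.7038.

4.7038


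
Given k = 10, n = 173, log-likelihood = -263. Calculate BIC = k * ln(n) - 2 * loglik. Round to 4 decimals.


Compute k*ln(n) = 10*ln(173) = 10*5.153292 = 51.532920.
Then -2*loglik = 526.
BIC = 51.532920 + 526 = 577.532920, which rounds to 577.5329.

577.5329


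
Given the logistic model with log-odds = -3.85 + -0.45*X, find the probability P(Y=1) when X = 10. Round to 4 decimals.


Linear predictor: z = -3.85 + -0.45 * 10 = -8.3500.
P = 1/(1 + exp(8.3500)) = 1/(1 + 4230.1807) = 0.0002.

0.0002


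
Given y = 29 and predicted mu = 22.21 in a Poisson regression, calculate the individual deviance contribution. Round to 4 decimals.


First: ln(29/22.21) = 0.266753.
Then: 29 * 0.266753 = 7.735837.
y - mu = 29 - 22.21 = 6.79.
D = 2(7.735837 - 6.79) = 1.891674, which rounds to 1.8917.

1.8917


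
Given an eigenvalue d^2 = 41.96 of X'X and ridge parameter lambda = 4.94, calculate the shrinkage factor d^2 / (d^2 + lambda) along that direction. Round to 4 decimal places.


d^2 + lambda = 41.96 + 4.94 = 46.9000.
Shrinkage factor = 41.96/46.9000 = 0.8947.

0.8947


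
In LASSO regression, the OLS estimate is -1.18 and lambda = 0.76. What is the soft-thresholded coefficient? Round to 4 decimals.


|beta_OLS| = 1.18.
lambda = 0.76.
Since |beta| > lambda, coefficient = sign(beta)*(|beta| - lambda) = -0.4200.
Result = -0.4200.

-0.4200


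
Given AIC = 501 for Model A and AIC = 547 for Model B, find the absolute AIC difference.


Absolute difference = |501 - 547| = 46.
The model with lower AIC (A) is preferred.

46


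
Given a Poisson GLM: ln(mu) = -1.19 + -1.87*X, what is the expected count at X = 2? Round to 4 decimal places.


eta = -1.19 + -1.87 * 2 = -4.9300.
mu = exp(-4.9300) = 0.0072.

0.0072


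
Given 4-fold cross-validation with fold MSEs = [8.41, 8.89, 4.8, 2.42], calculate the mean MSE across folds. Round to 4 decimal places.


Add all fold MSEs: 24.5200.
Divide by k = 4: 24.5200/4 = 6.1300.

6.1300


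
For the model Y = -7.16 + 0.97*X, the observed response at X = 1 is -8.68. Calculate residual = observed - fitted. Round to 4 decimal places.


Predicted = -7.16 + 0.97 * 1 = -6.1900.
Residual = -8.68 - -6.1900 = -2.4900.

-2.4900


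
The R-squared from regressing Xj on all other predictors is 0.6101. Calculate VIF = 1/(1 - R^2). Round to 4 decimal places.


Using VIF = 1/(1 - R^2_j):
1 - 0.6101 = 0.3899.
VIF = 2.5648.

2.5648


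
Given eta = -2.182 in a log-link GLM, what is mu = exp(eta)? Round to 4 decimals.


mu = exp(eta) = exp(-2.182).
= 0.1128.

0.1128


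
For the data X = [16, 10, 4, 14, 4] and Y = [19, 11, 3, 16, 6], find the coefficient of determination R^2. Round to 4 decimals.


The fitted line is Y = -0.3766 + 1.1851*X.
SSres = 4.9805, SStot = 178.0000.
R^2 = 1 - SSres/SStot = 0.9720.

0.9720


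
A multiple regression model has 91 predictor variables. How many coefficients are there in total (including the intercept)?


Total coefficients = number of predictors + 1 (for the intercept).
= 91 + 1 = 92.

92


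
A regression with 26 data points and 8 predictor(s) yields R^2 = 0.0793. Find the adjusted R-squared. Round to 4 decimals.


Plug in: Adj R^2 = 1 - (1 - 0.0793) * 25/17.
= 1 - 0.9207 * 25/17
= 1 - 23.0175 / 17
= 1 - 1.3540 = -0.3540.

-0.3540


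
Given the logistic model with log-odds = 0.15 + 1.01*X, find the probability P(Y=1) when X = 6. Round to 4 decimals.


Linear predictor: z = 0.15 + 1.01 * 6 = 6.2100.
P = 1/(1 + exp(-6.2100)) = 1/(1 + 0.0020) = 0.9980.

0.9980


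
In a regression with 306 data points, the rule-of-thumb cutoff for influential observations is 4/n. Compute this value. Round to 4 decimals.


The threshold is 4/n.
4/306 = 0.0131.

0.0131


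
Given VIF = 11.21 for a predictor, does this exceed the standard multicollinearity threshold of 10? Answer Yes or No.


Compare VIF = 11.21 to the threshold of 10.
11.21 >= 10, so the answer is Yes.

Yes


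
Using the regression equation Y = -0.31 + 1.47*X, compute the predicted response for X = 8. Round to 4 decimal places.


Plug X = 8 into Y = -0.31 + 1.47*X:
Y = -0.31 + 11.7600 = 11.4500.

11.4500


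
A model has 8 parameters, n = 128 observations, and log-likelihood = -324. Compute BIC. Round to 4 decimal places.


Compute k*ln(n) = 8*ln(128) = 8*4.852030 = 38.816240.
Then -2*loglik = 648.
BIC = 38.816240 + 648 = 686.816240, which rounds to 686.8162.

686.8162


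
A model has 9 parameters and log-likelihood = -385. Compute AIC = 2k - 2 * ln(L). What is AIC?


AIC = 2*9 - 2*(-385).
= 18 + 770 = 788.

788


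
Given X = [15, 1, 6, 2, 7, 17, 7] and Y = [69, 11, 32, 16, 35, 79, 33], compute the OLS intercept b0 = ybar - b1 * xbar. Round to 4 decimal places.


Compute b1 = 4.2031 from the OLS formula.
With xbar = 7.8571 and ybar = 39.2857, the intercept is:
b0 = 39.2857 - 4.2031 * 7.8571 = 6.2613.

6.2613


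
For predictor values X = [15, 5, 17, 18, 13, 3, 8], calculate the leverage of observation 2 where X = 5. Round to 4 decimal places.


n = 7, xbar = 11.2857.
SXX = sum((xi - xbar)^2) = 213.4286.
h = 1/7 + (5 - 11.2857)^2 / 213.4286 = 0.3280.

0.3280


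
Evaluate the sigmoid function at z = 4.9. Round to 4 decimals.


First, exp(-4.9000) = 0.0074.
Then sigma(z) = 1/(1 + 0.0074) = 0.9926.

0.9926


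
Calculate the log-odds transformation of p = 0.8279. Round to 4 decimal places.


Compute the odds: 0.8279/0.1721 = 4.8106.
Take the natural log: ln(4.8106) = 1.5708.

1.5708


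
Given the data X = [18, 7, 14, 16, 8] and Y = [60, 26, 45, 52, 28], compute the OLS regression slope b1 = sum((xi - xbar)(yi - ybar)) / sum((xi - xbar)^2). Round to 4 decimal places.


First compute the means: xbar = 12.6000, ybar = 42.2000.
Then S_xx = sum((xi - xbar)^2) = 95.2000.
S_xy = sum((xi - xbar)(yi - ybar)) = 289.4000.
b1 = S_xy / S_xx = 289.4000 / 95.2000 = 3.0399.

3.0399


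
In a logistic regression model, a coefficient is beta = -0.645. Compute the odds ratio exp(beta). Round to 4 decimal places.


exp(-0.645) = 0.5247.
So the odds ratio is 0.5247.

0.5247


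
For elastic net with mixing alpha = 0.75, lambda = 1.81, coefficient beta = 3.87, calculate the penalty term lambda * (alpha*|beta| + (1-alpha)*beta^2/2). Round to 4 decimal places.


alpha * |beta| = 0.75 * 3.87 = 2.9025.
(1-alpha) * beta^2/2 = 0.25 * 14.9769/2 = 1.8721.
Total = 1.81 * (2.9025 + 1.8721) = 8.6420.

8.6420


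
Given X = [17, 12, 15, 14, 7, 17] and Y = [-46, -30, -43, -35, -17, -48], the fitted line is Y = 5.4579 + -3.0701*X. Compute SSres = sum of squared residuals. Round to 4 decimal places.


Predicted values from Y = 5.4579 + -3.0701*X.
Residuals: [0.7338, 1.3833, -2.4064, 2.5235, -0.9672, -1.2662].
SSres = 17.1495.

17.1495


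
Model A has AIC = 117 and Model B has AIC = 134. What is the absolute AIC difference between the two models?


Compute |117 - 134| = 17.
Model A has the smaller AIC.

17


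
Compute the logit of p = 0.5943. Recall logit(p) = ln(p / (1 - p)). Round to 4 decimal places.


1 - p = 0.4057.
p/(1-p) = 1.4649.
logit = ln(1.4649) = 0.3818.

0.3818


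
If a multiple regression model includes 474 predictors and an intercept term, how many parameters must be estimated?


Total coefficients = number of predictors + 1 (for the intercept).
= 474 + 1 = 475.

475


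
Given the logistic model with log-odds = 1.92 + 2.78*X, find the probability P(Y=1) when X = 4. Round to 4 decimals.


Compute z = 1.92 + (2.78)(4) = 13.0400.
exp(-z) = 0.0000.
P = 1/(1 + 0.0000) = 1.0000.

1.0000


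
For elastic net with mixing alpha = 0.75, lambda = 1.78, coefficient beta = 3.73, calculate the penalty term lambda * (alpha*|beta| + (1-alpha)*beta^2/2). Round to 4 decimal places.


Compute:
L1 = 0.75 * 3.73 = 2.7975.
L2 = 0.25 * 3.73^2 / 2 = 1.7391.
Penalty = 1.78 * (2.7975 + 1.7391) = 8.0752.

8.0752
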